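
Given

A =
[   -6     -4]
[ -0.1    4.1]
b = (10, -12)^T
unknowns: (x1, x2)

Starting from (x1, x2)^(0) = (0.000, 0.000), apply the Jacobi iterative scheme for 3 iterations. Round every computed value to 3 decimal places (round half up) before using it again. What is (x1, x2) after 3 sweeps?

Iteration 1:
  x1 = (10 - (-4)·0.000) / (-6) = -1.667
  x2 = (-12 - (-0.1)·0.000) / (4.1) = -2.927
Iteration 2:
  x1 = (10 - (-4)·-2.927) / (-6) = 0.285
  x2 = (-12 - (-0.1)·-1.667) / (4.1) = -2.967
Iteration 3:
  x1 = (10 - (-4)·-2.967) / (-6) = 0.311
  x2 = (-12 - (-0.1)·0.285) / (4.1) = -2.920

(0.311, -2.920)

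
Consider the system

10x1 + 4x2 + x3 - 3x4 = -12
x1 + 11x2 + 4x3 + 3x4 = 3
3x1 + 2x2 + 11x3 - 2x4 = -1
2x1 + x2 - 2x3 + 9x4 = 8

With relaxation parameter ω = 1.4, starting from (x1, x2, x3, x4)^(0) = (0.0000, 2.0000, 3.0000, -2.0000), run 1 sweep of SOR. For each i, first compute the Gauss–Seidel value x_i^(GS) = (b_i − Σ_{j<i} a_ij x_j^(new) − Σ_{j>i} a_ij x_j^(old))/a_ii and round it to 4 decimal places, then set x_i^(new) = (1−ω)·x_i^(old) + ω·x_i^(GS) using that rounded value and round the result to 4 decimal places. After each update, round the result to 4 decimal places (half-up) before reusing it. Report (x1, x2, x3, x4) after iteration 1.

Iteration 1:
  x1: GS value = (-12 - (4)·2.0000 - (1)·3.0000 - (-3)·-2.0000) / (10) = -2.9000;  x1 ← (1−ω)·0.0000 + ω·-2.9000 = -4.0600
  x2: GS value = (3 - (1)·-4.0600 - (4)·3.0000 - (3)·-2.0000) / (11) = 0.0964;  x2 ← (1−ω)·2.0000 + ω·0.0964 = -0.6650
  x3: GS value = (-1 - (3)·-4.0600 - (2)·-0.6650 - (-2)·-2.0000) / (11) = 0.7736;  x3 ← (1−ω)·3.0000 + ω·0.7736 = -0.1170
  x4: GS value = (8 - (2)·-4.0600 - (1)·-0.6650 - (-2)·-0.1170) / (9) = 1.8390;  x4 ← (1−ω)·-2.0000 + ω·1.8390 = 3.3746

(-4.0600, -0.6650, -0.1170, 3.3746)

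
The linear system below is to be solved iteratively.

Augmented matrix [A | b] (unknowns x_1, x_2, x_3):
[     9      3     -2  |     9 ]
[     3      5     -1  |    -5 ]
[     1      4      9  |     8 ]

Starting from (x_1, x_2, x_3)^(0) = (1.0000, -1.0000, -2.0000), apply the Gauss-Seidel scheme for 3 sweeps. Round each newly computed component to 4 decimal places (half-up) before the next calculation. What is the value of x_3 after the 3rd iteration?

Iteration 1:
  x_1 = (9 - (3)·-1.0000 - (-2)·-2.0000) / (9) = 0.8889
  x_2 = (-5 - (3)·0.8889 - (-1)·-2.0000) / (5) = -1.9333
  x_3 = (8 - (1)·0.8889 - (4)·-1.9333) / (9) = 1.6494
Iteration 2:
  x_1 = (9 - (3)·-1.9333 - (-2)·1.6494) / (9) = 2.0110
  x_2 = (-5 - (3)·2.0110 - (-1)·1.6494) / (5) = -1.8767
  x_3 = (8 - (1)·2.0110 - (4)·-1.8767) / (9) = 1.4995
Iteration 3:
  x_1 = (9 - (3)·-1.8767 - (-2)·1.4995) / (9) = 1.9588
  x_2 = (-5 - (3)·1.9588 - (-1)·1.4995) / (5) = -1.8754
  x_3 = (8 - (1)·1.9588 - (4)·-1.8754) / (9) = 1.5048

1.5048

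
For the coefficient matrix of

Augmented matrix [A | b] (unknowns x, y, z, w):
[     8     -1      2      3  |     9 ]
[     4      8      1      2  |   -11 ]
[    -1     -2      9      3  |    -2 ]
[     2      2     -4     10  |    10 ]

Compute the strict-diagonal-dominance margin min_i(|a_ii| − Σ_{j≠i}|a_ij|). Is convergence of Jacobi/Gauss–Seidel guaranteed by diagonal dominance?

row 1: |8| − (1+2+3) = 2
row 2: |8| − (4+1+2) = 1
row 3: |9| − (1+2+3) = 3
row 4: |10| − (2+2+4) = 2
minimum over rows = 1 → strictly diagonally dominant (convergence guaranteed)

1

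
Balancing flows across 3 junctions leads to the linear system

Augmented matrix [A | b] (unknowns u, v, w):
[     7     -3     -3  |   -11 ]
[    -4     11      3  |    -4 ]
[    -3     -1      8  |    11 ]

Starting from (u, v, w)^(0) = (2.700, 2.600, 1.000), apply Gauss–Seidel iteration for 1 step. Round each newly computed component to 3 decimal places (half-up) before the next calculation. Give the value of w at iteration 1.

Iteration 1:
  u = (-11 - (-3)·2.600 - (-3)·1.000) / (7) = -0.029
  v = (-4 - (-4)·-0.029 - (3)·1.000) / (11) = -0.647
  w = (11 - (-3)·-0.029 - (-1)·-0.647) / (8) = 1.283

1.283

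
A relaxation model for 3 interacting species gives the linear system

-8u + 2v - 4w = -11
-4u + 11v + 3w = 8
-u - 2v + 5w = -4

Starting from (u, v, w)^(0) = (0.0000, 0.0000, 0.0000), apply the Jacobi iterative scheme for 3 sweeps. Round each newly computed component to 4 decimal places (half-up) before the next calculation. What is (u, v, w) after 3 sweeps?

Iteration 1:
  u = (-11 - (2)·0.0000 - (-4)·0.0000) / (-8) = 1.3750
  v = (8 - (-4)·0.0000 - (3)·0.0000) / (11) = 0.7273
  w = (-4 - (-1)·0.0000 - (-2)·0.0000) / (5) = -0.8000
Iteration 2:
  u = (-11 - (2)·0.7273 - (-4)·-0.8000) / (-8) = 1.9568
  v = (8 - (-4)·1.3750 - (3)·-0.8000) / (11) = 1.4455
  w = (-4 - (-1)·1.3750 - (-2)·0.7273) / (5) = -0.2341
Iteration 3:
  u = (-11 - (2)·1.4455 - (-4)·-0.2341) / (-8) = 1.8534
  v = (8 - (-4)·1.9568 - (3)·-0.2341) / (11) = 1.5027
  w = (-4 - (-1)·1.9568 - (-2)·1.4455) / (5) = 0.1696

(1.8534, 1.5027, 0.1696)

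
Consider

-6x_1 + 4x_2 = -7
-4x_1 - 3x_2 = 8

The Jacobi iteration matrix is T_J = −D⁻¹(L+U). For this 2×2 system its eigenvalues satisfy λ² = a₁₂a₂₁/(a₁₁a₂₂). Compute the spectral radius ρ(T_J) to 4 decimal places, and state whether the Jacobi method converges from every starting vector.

0.9428

a₁₂a₂₁/(a₁₁a₂₂) = (4)·(-4) / ((-6)·(-3)) = -0.888889
ρ = √|-0.888889| = √0.888889 = 0.9428
ρ < 1, so Jacobi converges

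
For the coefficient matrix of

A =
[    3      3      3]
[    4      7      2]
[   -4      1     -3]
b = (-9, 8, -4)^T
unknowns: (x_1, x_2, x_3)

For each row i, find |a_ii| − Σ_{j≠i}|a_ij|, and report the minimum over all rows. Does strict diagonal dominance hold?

-3

row 1: |3| − (3+3) = -3
row 2: |7| − (4+2) = 1
row 3: |-3| − (4+1) = -2
minimum over rows = -3 → not strictly diagonally dominant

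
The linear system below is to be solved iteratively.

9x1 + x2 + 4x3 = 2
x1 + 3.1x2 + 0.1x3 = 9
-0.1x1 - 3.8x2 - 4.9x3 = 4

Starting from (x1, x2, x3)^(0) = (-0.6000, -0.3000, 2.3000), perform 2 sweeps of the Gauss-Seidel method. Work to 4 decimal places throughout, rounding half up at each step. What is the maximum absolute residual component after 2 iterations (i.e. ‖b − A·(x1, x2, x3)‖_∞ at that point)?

Iteration 1:
  x1 = (2 - (1)·-0.3000 - (4)·2.3000) / (9) = -0.7667
  x2 = (9 - (1)·-0.7667 - (0.1)·2.3000) / (3.1) = 3.0764
  x3 = (4 - (-0.1)·-0.7667 - (-3.8)·3.0764) / (-4.9) = -3.1865
Iteration 2:
  x1 = (2 - (1)·3.0764 - (4)·-3.1865) / (9) = 1.2966
  x2 = (9 - (1)·1.2966 - (0.1)·-3.1865) / (3.1) = 2.5878
  x3 = (4 - (-0.1)·1.2966 - (-3.8)·2.5878) / (-4.9) = -2.8497
Residual b − A·x = (-0.8584, -0.0338, -0.0002); ∞-norm = 0.8584

0.8584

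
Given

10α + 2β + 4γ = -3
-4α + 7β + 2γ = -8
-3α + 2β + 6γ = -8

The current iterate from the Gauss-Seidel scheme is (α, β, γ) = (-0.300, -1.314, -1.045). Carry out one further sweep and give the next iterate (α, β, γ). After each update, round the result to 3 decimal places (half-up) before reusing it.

(0.381, -0.627, -0.934)

One sweep:
  α = (-3 - (2)·-1.314 - (4)·-1.045) / (10) = 0.381
  β = (-8 - (-4)·0.381 - (2)·-1.045) / (7) = -0.627
  γ = (-8 - (-3)·0.381 - (2)·-0.627) / (6) = -0.934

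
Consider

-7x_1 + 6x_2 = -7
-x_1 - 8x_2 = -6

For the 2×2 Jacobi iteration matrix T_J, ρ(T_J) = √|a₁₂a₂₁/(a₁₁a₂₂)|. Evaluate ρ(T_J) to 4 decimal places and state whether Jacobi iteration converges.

a₁₂a₂₁/(a₁₁a₂₂) = (6)·(-1) / ((-7)·(-8)) = -0.107143
ρ = √|-0.107143| = √0.107143 = 0.3273
ρ < 1, so Jacobi converges

0.3273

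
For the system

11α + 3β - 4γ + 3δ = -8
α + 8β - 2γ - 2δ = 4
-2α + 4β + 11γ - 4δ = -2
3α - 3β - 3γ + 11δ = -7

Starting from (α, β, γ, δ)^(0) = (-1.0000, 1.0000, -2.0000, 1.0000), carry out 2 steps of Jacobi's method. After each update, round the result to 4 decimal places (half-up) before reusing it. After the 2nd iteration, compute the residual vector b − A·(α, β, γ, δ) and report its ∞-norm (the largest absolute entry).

Iteration 1:
  α = (-8 - (3)·1.0000 - (-4)·-2.0000 - (3)·1.0000) / (11) = -2.0000
  β = (4 - (1)·-1.0000 - (-2)·-2.0000 - (-2)·1.0000) / (8) = 0.3750
  γ = (-2 - (-2)·-1.0000 - (4)·1.0000 - (-4)·1.0000) / (11) = -0.3636
  δ = (-7 - (3)·-1.0000 - (-3)·1.0000 - (-3)·-2.0000) / (11) = -0.6364
Iteration 2:
  α = (-8 - (3)·0.3750 - (-4)·-0.3636 - (3)·-0.6364) / (11) = -0.7882
  β = (4 - (1)·-2.0000 - (-2)·-0.3636 - (-2)·-0.6364) / (8) = 0.5000
  γ = (-2 - (-2)·-2.0000 - (4)·0.3750 - (-4)·-0.6364) / (11) = -0.9132
  δ = (-7 - (3)·-2.0000 - (-3)·0.3750 - (-3)·-0.3636) / (11) = -0.0878
Residual b − A·x = (-4.2192, -1.2138, 4.1176, -4.9092); ∞-norm = 4.9092

4.9092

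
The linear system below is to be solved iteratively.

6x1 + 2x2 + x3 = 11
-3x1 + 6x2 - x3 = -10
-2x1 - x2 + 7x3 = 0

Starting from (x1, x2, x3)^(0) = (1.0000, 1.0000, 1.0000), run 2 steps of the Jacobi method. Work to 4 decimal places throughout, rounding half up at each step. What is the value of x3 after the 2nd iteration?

0.2381

Iteration 1:
  x1 = (11 - (2)·1.0000 - (1)·1.0000) / (6) = 1.3333
  x2 = (-10 - (-3)·1.0000 - (-1)·1.0000) / (6) = -1.0000
  x3 = (0 - (-2)·1.0000 - (-1)·1.0000) / (7) = 0.4286
Iteration 2:
  x1 = (11 - (2)·-1.0000 - (1)·0.4286) / (6) = 2.0952
  x2 = (-10 - (-3)·1.3333 - (-1)·0.4286) / (6) = -0.9286
  x3 = (0 - (-2)·1.3333 - (-1)·-1.0000) / (7) = 0.2381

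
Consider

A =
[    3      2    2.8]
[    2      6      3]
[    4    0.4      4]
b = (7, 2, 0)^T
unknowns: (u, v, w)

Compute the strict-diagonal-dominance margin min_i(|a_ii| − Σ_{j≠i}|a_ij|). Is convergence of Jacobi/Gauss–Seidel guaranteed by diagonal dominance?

-1.8

row 1: |3| − (2+2.8) = -1.8
row 2: |6| − (2+3) = 1
row 3: |4| − (4+0.4) = -0.4
minimum over rows = -1.8 → not strictly diagonally dominant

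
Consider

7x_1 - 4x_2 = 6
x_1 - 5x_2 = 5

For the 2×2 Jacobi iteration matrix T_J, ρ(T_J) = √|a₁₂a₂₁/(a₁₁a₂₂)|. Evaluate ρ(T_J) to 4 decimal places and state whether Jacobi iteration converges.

a₁₂a₂₁/(a₁₁a₂₂) = (-4)·(1) / ((7)·(-5)) = 0.114286
ρ = √|0.114286| = √0.114286 = 0.3381
ρ < 1, so Jacobi converges

0.3381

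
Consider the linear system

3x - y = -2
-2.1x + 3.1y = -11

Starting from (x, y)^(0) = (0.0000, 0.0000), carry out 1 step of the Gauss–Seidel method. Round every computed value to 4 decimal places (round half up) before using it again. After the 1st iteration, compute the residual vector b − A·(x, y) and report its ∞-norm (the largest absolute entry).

3.9999

Iteration 1:
  x = (-2 - (-1)·0.0000) / (3) = -0.6667
  y = (-11 - (-2.1)·-0.6667) / (3.1) = -4.0000
Residual b − A·x = (-3.9999, -0.0001); ∞-norm = 3.9999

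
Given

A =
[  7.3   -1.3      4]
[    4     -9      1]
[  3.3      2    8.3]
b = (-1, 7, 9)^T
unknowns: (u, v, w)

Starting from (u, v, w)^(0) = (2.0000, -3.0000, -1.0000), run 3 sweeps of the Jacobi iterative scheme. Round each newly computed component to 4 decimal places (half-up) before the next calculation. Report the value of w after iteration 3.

Iteration 1:
  u = (-1 - (-1.3)·-3.0000 - (4)·-1.0000) / (7.3) = -0.1233
  v = (7 - (4)·2.0000 - (1)·-1.0000) / (-9) = 0.0000
  w = (9 - (3.3)·2.0000 - (2)·-3.0000) / (8.3) = 1.0120
Iteration 2:
  u = (-1 - (-1.3)·0.0000 - (4)·1.0120) / (7.3) = -0.6915
  v = (7 - (4)·-0.1233 - (1)·1.0120) / (-9) = -0.7201
  w = (9 - (3.3)·-0.1233 - (2)·0.0000) / (8.3) = 1.1334
Iteration 3:
  u = (-1 - (-1.3)·-0.7201 - (4)·1.1334) / (7.3) = -0.8863
  v = (7 - (4)·-0.6915 - (1)·1.1334) / (-9) = -0.9592
  w = (9 - (3.3)·-0.6915 - (2)·-0.7201) / (8.3) = 1.5328

1.5328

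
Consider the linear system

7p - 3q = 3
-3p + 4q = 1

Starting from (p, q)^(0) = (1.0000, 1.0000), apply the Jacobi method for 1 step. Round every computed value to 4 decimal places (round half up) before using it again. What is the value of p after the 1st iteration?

Iteration 1:
  p = (3 - (-3)·1.0000) / (7) = 0.8571
  q = (1 - (-3)·1.0000) / (4) = 1.0000

0.8571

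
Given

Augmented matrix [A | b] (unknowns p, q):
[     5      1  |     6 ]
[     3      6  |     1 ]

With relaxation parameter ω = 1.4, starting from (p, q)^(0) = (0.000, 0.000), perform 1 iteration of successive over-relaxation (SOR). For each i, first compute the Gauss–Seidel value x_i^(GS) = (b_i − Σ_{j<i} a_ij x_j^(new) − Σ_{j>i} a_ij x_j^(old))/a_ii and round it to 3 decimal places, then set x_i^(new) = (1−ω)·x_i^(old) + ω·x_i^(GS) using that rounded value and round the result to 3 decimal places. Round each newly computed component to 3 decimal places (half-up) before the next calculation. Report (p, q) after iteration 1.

(1.680, -0.942)

Iteration 1:
  p: GS value = (6 - (1)·0.000) / (5) = 1.200;  p ← (1−ω)·0.000 + ω·1.200 = 1.680
  q: GS value = (1 - (3)·1.680) / (6) = -0.673;  q ← (1−ω)·0.000 + ω·-0.673 = -0.942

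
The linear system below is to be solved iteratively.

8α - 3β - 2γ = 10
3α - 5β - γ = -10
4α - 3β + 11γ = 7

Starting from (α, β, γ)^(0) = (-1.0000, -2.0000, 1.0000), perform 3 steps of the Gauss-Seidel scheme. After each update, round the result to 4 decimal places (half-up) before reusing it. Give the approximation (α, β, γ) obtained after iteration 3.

Iteration 1:
  α = (10 - (-3)·-2.0000 - (-2)·1.0000) / (8) = 0.7500
  β = (-10 - (3)·0.7500 - (-1)·1.0000) / (-5) = 2.2500
  γ = (7 - (4)·0.7500 - (-3)·2.2500) / (11) = 0.9773
Iteration 2:
  α = (10 - (-3)·2.2500 - (-2)·0.9773) / (8) = 2.3381
  β = (-10 - (3)·2.3381 - (-1)·0.9773) / (-5) = 3.2074
  γ = (7 - (4)·2.3381 - (-3)·3.2074) / (11) = 0.6609
Iteration 3:
  α = (10 - (-3)·3.2074 - (-2)·0.6609) / (8) = 2.6180
  β = (-10 - (3)·2.6180 - (-1)·0.6609) / (-5) = 3.4386
  γ = (7 - (4)·2.6180 - (-3)·3.4386) / (11) = 0.6222

(2.6180, 3.4386, 0.6222)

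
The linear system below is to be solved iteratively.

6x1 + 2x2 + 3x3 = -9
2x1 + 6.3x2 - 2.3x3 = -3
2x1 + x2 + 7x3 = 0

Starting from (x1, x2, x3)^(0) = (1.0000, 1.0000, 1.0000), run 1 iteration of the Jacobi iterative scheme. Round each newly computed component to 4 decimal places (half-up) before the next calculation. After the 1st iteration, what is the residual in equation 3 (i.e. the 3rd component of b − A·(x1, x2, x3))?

8.0954

Iteration 1:
  x1 = (-9 - (2)·1.0000 - (3)·1.0000) / (6) = -2.3333
  x2 = (-3 - (2)·1.0000 - (-2.3)·1.0000) / (6.3) = -0.4286
  x3 = (0 - (2)·1.0000 - (1)·1.0000) / (7) = -0.4286
Residual b − A·x = (7.1428, 3.3810, 8.0954)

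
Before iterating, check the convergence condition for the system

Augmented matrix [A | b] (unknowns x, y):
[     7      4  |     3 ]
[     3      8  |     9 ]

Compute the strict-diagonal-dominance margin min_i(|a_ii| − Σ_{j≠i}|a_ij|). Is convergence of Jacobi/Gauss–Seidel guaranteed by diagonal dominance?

3

row 1: |7| − (4) = 3
row 2: |8| − (3) = 5
minimum over rows = 3 → strictly diagonally dominant (convergence guaranteed)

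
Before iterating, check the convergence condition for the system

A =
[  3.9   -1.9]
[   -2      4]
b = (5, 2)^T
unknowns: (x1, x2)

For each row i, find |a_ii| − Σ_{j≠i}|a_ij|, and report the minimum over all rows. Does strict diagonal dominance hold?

row 1: |3.9| − (1.9) = 2
row 2: |4| − (2) = 2
minimum over rows = 2 → strictly diagonally dominant (convergence guaranteed)

2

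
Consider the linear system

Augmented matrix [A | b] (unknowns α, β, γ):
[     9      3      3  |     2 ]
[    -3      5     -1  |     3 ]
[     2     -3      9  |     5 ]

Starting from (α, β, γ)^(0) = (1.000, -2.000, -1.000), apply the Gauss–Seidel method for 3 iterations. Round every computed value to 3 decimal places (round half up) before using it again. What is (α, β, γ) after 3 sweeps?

(-0.216, 0.632, 0.814)

Iteration 1:
  α = (2 - (3)·-2.000 - (3)·-1.000) / (9) = 1.222
  β = (3 - (-3)·1.222 - (-1)·-1.000) / (5) = 1.133
  γ = (5 - (2)·1.222 - (-3)·1.133) / (9) = 0.662
Iteration 2:
  α = (2 - (3)·1.133 - (3)·0.662) / (9) = -0.376
  β = (3 - (-3)·-0.376 - (-1)·0.662) / (5) = 0.507
  γ = (5 - (2)·-0.376 - (-3)·0.507) / (9) = 0.808
Iteration 3:
  α = (2 - (3)·0.507 - (3)·0.808) / (9) = -0.216
  β = (3 - (-3)·-0.216 - (-1)·0.808) / (5) = 0.632
  γ = (5 - (2)·-0.216 - (-3)·0.632) / (9) = 0.814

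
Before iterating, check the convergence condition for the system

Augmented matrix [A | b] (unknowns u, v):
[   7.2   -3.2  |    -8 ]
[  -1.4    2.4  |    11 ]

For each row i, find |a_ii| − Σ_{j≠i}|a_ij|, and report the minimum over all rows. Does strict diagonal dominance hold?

row 1: |7.2| − (3.2) = 4
row 2: |2.4| − (1.4) = 1
minimum over rows = 1 → strictly diagonally dominant (convergence guaranteed)

1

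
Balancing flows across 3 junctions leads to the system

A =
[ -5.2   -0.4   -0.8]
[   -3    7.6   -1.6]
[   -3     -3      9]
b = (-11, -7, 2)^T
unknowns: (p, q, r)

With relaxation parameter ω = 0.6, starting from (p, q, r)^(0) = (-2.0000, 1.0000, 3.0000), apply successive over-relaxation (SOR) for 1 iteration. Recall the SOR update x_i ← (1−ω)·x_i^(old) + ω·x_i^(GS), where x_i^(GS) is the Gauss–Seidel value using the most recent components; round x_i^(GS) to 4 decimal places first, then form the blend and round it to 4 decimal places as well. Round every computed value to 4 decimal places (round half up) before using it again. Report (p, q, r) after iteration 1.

Iteration 1:
  p: GS value = (-11 - (-0.4)·1.0000 - (-0.8)·3.0000) / (-5.2) = 1.5769;  p ← (1−ω)·-2.0000 + ω·1.5769 = 0.1461
  q: GS value = (-7 - (-3)·0.1461 - (-1.6)·3.0000) / (7.6) = -0.2318;  q ← (1−ω)·1.0000 + ω·-0.2318 = 0.2609
  r: GS value = (2 - (-3)·0.1461 - (-3)·0.2609) / (9) = 0.3579;  r ← (1−ω)·3.0000 + ω·0.3579 = 1.4147

(0.1461, 0.2609, 1.4147)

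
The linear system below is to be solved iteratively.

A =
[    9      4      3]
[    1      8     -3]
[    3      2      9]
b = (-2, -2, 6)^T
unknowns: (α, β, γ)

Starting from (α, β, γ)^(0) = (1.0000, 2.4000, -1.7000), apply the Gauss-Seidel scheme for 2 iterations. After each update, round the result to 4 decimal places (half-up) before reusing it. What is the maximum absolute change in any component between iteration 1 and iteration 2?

Iteration 1:
  α = (-2 - (4)·2.4000 - (3)·-1.7000) / (9) = -0.7222
  β = (-2 - (1)·-0.7222 - (-3)·-1.7000) / (8) = -0.7972
  γ = (6 - (3)·-0.7222 - (2)·-0.7972) / (9) = 1.0846
Iteration 2:
  α = (-2 - (4)·-0.7972 - (3)·1.0846) / (9) = -0.2294
  β = (-2 - (1)·-0.2294 - (-3)·1.0846) / (8) = 0.1854
  γ = (6 - (3)·-0.2294 - (2)·0.1854) / (9) = 0.7019
Change: (0.4928, 0.9826, -0.3827) → max |·| = 0.9826

0.9826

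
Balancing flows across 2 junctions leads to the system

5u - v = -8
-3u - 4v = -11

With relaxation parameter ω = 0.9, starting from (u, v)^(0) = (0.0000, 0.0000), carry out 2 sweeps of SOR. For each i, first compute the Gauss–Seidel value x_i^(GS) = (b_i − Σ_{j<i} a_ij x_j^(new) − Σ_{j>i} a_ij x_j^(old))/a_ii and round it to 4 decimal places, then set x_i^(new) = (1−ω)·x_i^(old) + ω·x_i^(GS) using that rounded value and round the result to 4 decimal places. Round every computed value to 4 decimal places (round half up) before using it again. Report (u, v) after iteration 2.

Iteration 1:
  u: GS value = (-8 - (-1)·0.0000) / (5) = -1.6000;  u ← (1−ω)·0.0000 + ω·-1.6000 = -1.4400
  v: GS value = (-11 - (-3)·-1.4400) / (-4) = 3.8300;  v ← (1−ω)·0.0000 + ω·3.8300 = 3.4470
Iteration 2:
  u: GS value = (-8 - (-1)·3.4470) / (5) = -0.9106;  u ← (1−ω)·-1.4400 + ω·-0.9106 = -0.9635
  v: GS value = (-11 - (-3)·-0.9635) / (-4) = 3.4726;  v ← (1−ω)·3.4470 + ω·3.4726 = 3.4700

(-0.9635, 3.4700)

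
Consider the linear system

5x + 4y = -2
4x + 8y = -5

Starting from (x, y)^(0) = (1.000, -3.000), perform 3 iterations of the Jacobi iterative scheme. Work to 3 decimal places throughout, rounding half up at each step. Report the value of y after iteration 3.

Iteration 1:
  x = (-2 - (4)·-3.000) / (5) = 2.000
  y = (-5 - (4)·1.000) / (8) = -1.125
Iteration 2:
  x = (-2 - (4)·-1.125) / (5) = 0.500
  y = (-5 - (4)·2.000) / (8) = -1.625
Iteration 3:
  x = (-2 - (4)·-1.625) / (5) = 0.900
  y = (-5 - (4)·0.500) / (8) = -0.875

-0.875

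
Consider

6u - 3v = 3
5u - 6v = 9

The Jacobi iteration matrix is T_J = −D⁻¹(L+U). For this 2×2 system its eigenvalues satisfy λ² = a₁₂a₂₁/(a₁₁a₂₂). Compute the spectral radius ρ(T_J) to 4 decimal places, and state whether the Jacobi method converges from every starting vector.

a₁₂a₂₁/(a₁₁a₂₂) = (-3)·(5) / ((6)·(-6)) = 0.416667
ρ = √|0.416667| = √0.416667 = 0.6455
ρ < 1, so Jacobi converges

0.6455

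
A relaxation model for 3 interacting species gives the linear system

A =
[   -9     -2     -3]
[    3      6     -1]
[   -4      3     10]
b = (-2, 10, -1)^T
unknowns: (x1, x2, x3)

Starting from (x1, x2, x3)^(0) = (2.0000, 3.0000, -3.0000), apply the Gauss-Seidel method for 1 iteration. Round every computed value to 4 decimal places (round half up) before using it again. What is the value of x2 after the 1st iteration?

0.8889

Iteration 1:
  x1 = (-2 - (-2)·3.0000 - (-3)·-3.0000) / (-9) = 0.5556
  x2 = (10 - (3)·0.5556 - (-1)·-3.0000) / (6) = 0.8889
  x3 = (-1 - (-4)·0.5556 - (3)·0.8889) / (10) = -0.1444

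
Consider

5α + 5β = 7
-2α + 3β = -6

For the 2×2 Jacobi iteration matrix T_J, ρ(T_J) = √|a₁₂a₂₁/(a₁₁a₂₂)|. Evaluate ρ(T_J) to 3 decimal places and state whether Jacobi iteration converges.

a₁₂a₂₁/(a₁₁a₂₂) = (5)·(-2) / ((5)·(3)) = -0.666667
ρ = √|-0.666667| = √0.666667 = 0.816
ρ < 1, so Jacobi converges

0.816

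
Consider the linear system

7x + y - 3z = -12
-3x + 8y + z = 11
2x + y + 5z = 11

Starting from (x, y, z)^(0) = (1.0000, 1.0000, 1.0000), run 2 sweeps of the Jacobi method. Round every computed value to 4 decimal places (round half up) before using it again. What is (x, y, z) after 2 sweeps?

Iteration 1:
  x = (-12 - (1)·1.0000 - (-3)·1.0000) / (7) = -1.4286
  y = (11 - (-3)·1.0000 - (1)·1.0000) / (8) = 1.6250
  z = (11 - (2)·1.0000 - (1)·1.0000) / (5) = 1.6000
Iteration 2:
  x = (-12 - (1)·1.6250 - (-3)·1.6000) / (7) = -1.2607
  y = (11 - (-3)·-1.4286 - (1)·1.6000) / (8) = 0.6393
  z = (11 - (2)·-1.4286 - (1)·1.6250) / (5) = 2.4464

(-1.2607, 0.6393, 2.4464)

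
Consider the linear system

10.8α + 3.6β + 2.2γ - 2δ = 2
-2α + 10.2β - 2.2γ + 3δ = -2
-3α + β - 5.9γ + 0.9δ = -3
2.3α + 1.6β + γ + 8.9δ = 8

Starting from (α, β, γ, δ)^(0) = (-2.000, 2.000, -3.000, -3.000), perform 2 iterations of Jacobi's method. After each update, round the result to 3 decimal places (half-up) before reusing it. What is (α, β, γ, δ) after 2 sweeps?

Iteration 1:
  α = (2 - (3.6)·2.000 - (2.2)·-3.000 - (-2)·-3.000) / (10.8) = -0.426
  β = (-2 - (-2)·-2.000 - (-2.2)·-3.000 - (3)·-3.000) / (10.2) = -0.353
  γ = (-3 - (-3)·-2.000 - (1)·2.000 - (0.9)·-3.000) / (-5.9) = 1.407
  δ = (8 - (2.3)·-2.000 - (1.6)·2.000 - (1)·-3.000) / (8.9) = 1.393
Iteration 2:
  α = (2 - (3.6)·-0.353 - (2.2)·1.407 - (-2)·1.393) / (10.8) = 0.274
  β = (-2 - (-2)·-0.426 - (-2.2)·1.407 - (3)·1.393) / (10.2) = -0.386
  γ = (-3 - (-3)·-0.426 - (1)·-0.353 - (0.9)·1.393) / (-5.9) = 0.878
  δ = (8 - (2.3)·-0.426 - (1.6)·-0.353 - (1)·1.407) / (8.9) = 0.914

(0.274, -0.386, 0.878, 0.914)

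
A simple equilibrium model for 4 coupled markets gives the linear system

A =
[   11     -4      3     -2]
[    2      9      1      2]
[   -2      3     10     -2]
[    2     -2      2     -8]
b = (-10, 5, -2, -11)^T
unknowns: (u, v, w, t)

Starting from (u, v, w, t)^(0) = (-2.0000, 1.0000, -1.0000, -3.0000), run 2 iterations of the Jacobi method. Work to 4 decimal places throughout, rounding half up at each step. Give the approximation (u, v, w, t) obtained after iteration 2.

(0.2147, 0.8207, -0.8220, 0.3510)

Iteration 1:
  u = (-10 - (-4)·1.0000 - (3)·-1.0000 - (-2)·-3.0000) / (11) = -0.8182
  v = (5 - (2)·-2.0000 - (1)·-1.0000 - (2)·-3.0000) / (9) = 1.7778
  w = (-2 - (-2)·-2.0000 - (3)·1.0000 - (-2)·-3.0000) / (10) = -1.5000
  t = (-11 - (2)·-2.0000 - (-2)·1.0000 - (2)·-1.0000) / (-8) = 0.3750
Iteration 2:
  u = (-10 - (-4)·1.7778 - (3)·-1.5000 - (-2)·0.3750) / (11) = 0.2147
  v = (5 - (2)·-0.8182 - (1)·-1.5000 - (2)·0.3750) / (9) = 0.8207
  w = (-2 - (-2)·-0.8182 - (3)·1.7778 - (-2)·0.3750) / (10) = -0.8220
  t = (-11 - (2)·-0.8182 - (-2)·1.7778 - (2)·-1.5000) / (-8) = 0.3510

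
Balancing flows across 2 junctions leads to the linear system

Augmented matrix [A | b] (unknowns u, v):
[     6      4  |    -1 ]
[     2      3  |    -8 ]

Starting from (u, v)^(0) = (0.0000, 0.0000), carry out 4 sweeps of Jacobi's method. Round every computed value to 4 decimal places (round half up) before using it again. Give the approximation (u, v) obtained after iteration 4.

(2.3271, -3.6913)

Iteration 1:
  u = (-1 - (4)·0.0000) / (6) = -0.1667
  v = (-8 - (2)·0.0000) / (3) = -2.6667
Iteration 2:
  u = (-1 - (4)·-2.6667) / (6) = 1.6111
  v = (-8 - (2)·-0.1667) / (3) = -2.5555
Iteration 3:
  u = (-1 - (4)·-2.5555) / (6) = 1.5370
  v = (-8 - (2)·1.6111) / (3) = -3.7407
Iteration 4:
  u = (-1 - (4)·-3.7407) / (6) = 2.3271
  v = (-8 - (2)·1.5370) / (3) = -3.6913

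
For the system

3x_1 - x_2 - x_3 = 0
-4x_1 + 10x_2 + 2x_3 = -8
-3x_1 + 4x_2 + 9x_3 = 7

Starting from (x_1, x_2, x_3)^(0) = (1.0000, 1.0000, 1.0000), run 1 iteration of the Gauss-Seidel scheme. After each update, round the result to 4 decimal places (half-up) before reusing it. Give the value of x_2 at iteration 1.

Iteration 1:
  x_1 = (0 - (-1)·1.0000 - (-1)·1.0000) / (3) = 0.6667
  x_2 = (-8 - (-4)·0.6667 - (2)·1.0000) / (10) = -0.7333
  x_3 = (7 - (-3)·0.6667 - (4)·-0.7333) / (9) = 1.3259

-0.7333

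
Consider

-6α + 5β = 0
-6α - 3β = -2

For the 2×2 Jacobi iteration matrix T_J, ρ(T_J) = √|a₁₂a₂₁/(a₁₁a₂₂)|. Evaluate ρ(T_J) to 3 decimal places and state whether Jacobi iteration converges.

a₁₂a₂₁/(a₁₁a₂₂) = (5)·(-6) / ((-6)·(-3)) = -1.666667
ρ = √|-1.666667| = √1.666667 = 1.291
ρ > 1, so Jacobi diverges

1.291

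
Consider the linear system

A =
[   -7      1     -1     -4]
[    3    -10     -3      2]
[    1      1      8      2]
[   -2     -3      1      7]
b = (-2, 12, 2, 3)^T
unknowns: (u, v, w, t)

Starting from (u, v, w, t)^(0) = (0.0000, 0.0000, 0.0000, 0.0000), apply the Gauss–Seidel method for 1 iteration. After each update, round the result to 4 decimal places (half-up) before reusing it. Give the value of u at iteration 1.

0.2857

Iteration 1:
  u = (-2 - (1)·0.0000 - (-1)·0.0000 - (-4)·0.0000) / (-7) = 0.2857
  v = (12 - (3)·0.2857 - (-3)·0.0000 - (2)·0.0000) / (-10) = -1.1143
  w = (2 - (1)·0.2857 - (1)·-1.1143 - (2)·0.0000) / (8) = 0.3536
  t = (3 - (-2)·0.2857 - (-3)·-1.1143 - (1)·0.3536) / (7) = -0.0179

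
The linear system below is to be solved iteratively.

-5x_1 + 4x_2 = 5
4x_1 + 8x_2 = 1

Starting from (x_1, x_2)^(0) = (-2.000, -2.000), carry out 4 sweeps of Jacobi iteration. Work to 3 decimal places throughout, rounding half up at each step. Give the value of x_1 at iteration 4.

-0.860

Iteration 1:
  x_1 = (5 - (4)·-2.000) / (-5) = -2.600
  x_2 = (1 - (4)·-2.000) / (8) = 1.125
Iteration 2:
  x_1 = (5 - (4)·1.125) / (-5) = -0.100
  x_2 = (1 - (4)·-2.600) / (8) = 1.425
Iteration 3:
  x_1 = (5 - (4)·1.425) / (-5) = 0.140
  x_2 = (1 - (4)·-0.100) / (8) = 0.175
Iteration 4:
  x_1 = (5 - (4)·0.175) / (-5) = -0.860
  x_2 = (1 - (4)·0.140) / (8) = 0.055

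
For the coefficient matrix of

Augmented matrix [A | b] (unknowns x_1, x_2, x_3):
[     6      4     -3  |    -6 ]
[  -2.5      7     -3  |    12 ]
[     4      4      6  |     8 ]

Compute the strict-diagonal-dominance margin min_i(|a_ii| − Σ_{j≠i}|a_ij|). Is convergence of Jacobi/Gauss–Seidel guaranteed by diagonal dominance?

row 1: |6| − (4+3) = -1
row 2: |7| − (2.5+3) = 1.5
row 3: |6| − (4+4) = -2
minimum over rows = -2 → not strictly diagonally dominant

-2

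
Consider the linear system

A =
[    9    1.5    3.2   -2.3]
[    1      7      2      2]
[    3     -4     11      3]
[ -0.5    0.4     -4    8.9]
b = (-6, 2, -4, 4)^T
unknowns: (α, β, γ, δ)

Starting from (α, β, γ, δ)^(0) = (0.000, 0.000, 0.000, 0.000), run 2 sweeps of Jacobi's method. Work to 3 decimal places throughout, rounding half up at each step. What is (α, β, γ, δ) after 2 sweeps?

Iteration 1:
  α = (-6 - (1.5)·0.000 - (3.2)·0.000 - (-2.3)·0.000) / (9) = -0.667
  β = (2 - (1)·0.000 - (2)·0.000 - (2)·0.000) / (7) = 0.286
  γ = (-4 - (3)·0.000 - (-4)·0.000 - (3)·0.000) / (11) = -0.364
  δ = (4 - (-0.5)·0.000 - (0.4)·0.000 - (-4)·0.000) / (8.9) = 0.449
Iteration 2:
  α = (-6 - (1.5)·0.286 - (3.2)·-0.364 - (-2.3)·0.449) / (9) = -0.470
  β = (2 - (1)·-0.667 - (2)·-0.364 - (2)·0.449) / (7) = 0.357
  γ = (-4 - (3)·-0.667 - (-4)·0.286 - (3)·0.449) / (11) = -0.200
  δ = (4 - (-0.5)·-0.667 - (0.4)·0.286 - (-4)·-0.364) / (8.9) = 0.236

(-0.470, 0.357, -0.200, 0.236)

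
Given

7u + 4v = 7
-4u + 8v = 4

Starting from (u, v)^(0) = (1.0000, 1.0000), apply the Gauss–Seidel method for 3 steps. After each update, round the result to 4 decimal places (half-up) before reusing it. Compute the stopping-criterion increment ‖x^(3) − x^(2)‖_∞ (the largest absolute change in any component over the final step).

0.0466

Iteration 1:
  u = (7 - (4)·1.0000) / (7) = 0.4286
  v = (4 - (-4)·0.4286) / (8) = 0.7143
Iteration 2:
  u = (7 - (4)·0.7143) / (7) = 0.5918
  v = (4 - (-4)·0.5918) / (8) = 0.7959
Iteration 3:
  u = (7 - (4)·0.7959) / (7) = 0.5452
  v = (4 - (-4)·0.5452) / (8) = 0.7726
Change: (-0.0466, -0.0233) → max |·| = 0.0466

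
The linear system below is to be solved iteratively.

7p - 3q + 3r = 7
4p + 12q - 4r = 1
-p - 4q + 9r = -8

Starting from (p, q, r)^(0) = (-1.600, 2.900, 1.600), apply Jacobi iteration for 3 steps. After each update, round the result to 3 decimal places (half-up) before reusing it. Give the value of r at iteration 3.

Iteration 1:
  p = (7 - (-3)·2.900 - (3)·1.600) / (7) = 1.557
  q = (1 - (4)·-1.600 - (-4)·1.600) / (12) = 1.150
  r = (-8 - (-1)·-1.600 - (-4)·2.900) / (9) = 0.222
Iteration 2:
  p = (7 - (-3)·1.150 - (3)·0.222) / (7) = 1.398
  q = (1 - (4)·1.557 - (-4)·0.222) / (12) = -0.362
  r = (-8 - (-1)·1.557 - (-4)·1.150) / (9) = -0.205
Iteration 3:
  p = (7 - (-3)·-0.362 - (3)·-0.205) / (7) = 0.933
  q = (1 - (4)·1.398 - (-4)·-0.205) / (12) = -0.451
  r = (-8 - (-1)·1.398 - (-4)·-0.362) / (9) = -0.894

-0.894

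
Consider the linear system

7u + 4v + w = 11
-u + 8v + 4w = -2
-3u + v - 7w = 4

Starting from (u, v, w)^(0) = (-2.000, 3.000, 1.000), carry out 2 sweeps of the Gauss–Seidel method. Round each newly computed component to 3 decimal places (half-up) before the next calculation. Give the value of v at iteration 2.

0.293

Iteration 1:
  u = (11 - (4)·3.000 - (1)·1.000) / (7) = -0.286
  v = (-2 - (-1)·-0.286 - (4)·1.000) / (8) = -0.786
  w = (4 - (-3)·-0.286 - (1)·-0.786) / (-7) = -0.561
Iteration 2:
  u = (11 - (4)·-0.786 - (1)·-0.561) / (7) = 2.101
  v = (-2 - (-1)·2.101 - (4)·-0.561) / (8) = 0.293
  w = (4 - (-3)·2.101 - (1)·0.293) / (-7) = -1.430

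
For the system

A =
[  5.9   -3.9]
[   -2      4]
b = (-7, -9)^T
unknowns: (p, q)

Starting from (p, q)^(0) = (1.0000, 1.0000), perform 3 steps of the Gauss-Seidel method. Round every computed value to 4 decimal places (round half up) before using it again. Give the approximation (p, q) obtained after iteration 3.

(-3.6148, -4.0574)

Iteration 1:
  p = (-7 - (-3.9)·1.0000) / (5.9) = -0.5254
  q = (-9 - (-2)·-0.5254) / (4) = -2.5127
Iteration 2:
  p = (-7 - (-3.9)·-2.5127) / (5.9) = -2.8474
  q = (-9 - (-2)·-2.8474) / (4) = -3.6737
Iteration 3:
  p = (-7 - (-3.9)·-3.6737) / (5.9) = -3.6148
  q = (-9 - (-2)·-3.6148) / (4) = -4.0574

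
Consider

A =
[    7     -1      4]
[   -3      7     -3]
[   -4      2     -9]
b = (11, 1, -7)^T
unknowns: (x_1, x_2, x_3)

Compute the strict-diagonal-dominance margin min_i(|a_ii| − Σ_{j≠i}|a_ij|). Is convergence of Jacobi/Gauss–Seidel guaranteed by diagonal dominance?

1

row 1: |7| − (1+4) = 2
row 2: |7| − (3+3) = 1
row 3: |-9| − (4+2) = 3
minimum over rows = 1 → strictly diagonally dominant (convergence guaranteed)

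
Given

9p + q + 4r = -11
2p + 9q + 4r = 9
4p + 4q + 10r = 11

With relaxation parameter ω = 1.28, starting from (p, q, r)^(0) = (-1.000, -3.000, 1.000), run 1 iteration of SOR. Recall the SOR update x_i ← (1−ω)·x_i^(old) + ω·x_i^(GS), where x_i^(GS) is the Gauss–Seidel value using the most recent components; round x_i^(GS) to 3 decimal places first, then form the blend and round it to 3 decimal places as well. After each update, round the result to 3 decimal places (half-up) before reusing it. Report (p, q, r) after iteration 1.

(-1.426, 1.956, 0.857)

Iteration 1:
  p: GS value = (-11 - (1)·-3.000 - (4)·1.000) / (9) = -1.333;  p ← (1−ω)·-1.000 + ω·-1.333 = -1.426
  q: GS value = (9 - (2)·-1.426 - (4)·1.000) / (9) = 0.872;  q ← (1−ω)·-3.000 + ω·0.872 = 1.956
  r: GS value = (11 - (4)·-1.426 - (4)·1.956) / (10) = 0.888;  r ← (1−ω)·1.000 + ω·0.888 = 0.857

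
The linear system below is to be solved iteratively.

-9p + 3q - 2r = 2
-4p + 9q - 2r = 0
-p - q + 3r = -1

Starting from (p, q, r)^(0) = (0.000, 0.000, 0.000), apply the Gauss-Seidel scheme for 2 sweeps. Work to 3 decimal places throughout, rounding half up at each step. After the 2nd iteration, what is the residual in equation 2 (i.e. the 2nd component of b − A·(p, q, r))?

0.000

Iteration 1:
  p = (2 - (3)·0.000 - (-2)·0.000) / (-9) = -0.222
  q = (0 - (-4)·-0.222 - (-2)·0.000) / (9) = -0.099
  r = (-1 - (-1)·-0.222 - (-1)·-0.099) / (3) = -0.440
Iteration 2:
  p = (2 - (3)·-0.099 - (-2)·-0.440) / (-9) = -0.157
  q = (0 - (-4)·-0.157 - (-2)·-0.440) / (9) = -0.168
  r = (-1 - (-1)·-0.157 - (-1)·-0.168) / (3) = -0.442
Residual b − A·x = (0.207, 0.000, 0.001)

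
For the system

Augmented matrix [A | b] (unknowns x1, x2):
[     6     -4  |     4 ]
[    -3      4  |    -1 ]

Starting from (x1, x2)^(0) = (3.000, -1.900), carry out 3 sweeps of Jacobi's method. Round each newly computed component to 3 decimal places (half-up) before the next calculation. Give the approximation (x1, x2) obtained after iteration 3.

(0.200, 1.250)

Iteration 1:
  x1 = (4 - (-4)·-1.900) / (6) = -0.600
  x2 = (-1 - (-3)·3.000) / (4) = 2.000
Iteration 2:
  x1 = (4 - (-4)·2.000) / (6) = 2.000
  x2 = (-1 - (-3)·-0.600) / (4) = -0.700
Iteration 3:
  x1 = (4 - (-4)·-0.700) / (6) = 0.200
  x2 = (-1 - (-3)·2.000) / (4) = 1.250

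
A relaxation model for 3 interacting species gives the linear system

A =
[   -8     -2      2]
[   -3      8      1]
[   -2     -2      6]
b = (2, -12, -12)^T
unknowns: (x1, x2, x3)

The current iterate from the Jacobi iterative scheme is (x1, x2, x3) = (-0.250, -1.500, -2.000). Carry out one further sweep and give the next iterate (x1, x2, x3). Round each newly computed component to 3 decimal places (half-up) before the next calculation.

(-0.375, -1.344, -2.583)

One sweep:
  x1 = (2 - (-2)·-1.500 - (2)·-2.000) / (-8) = -0.375
  x2 = (-12 - (-3)·-0.250 - (1)·-2.000) / (8) = -1.344
  x3 = (-12 - (-2)·-0.250 - (-2)·-1.500) / (6) = -2.583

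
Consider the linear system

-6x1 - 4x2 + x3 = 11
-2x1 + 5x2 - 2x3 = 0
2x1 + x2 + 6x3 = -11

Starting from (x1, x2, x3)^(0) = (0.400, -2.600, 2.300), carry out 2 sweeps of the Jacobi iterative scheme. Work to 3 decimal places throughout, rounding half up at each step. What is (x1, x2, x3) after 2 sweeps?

(-2.809, -0.500, -2.108)

Iteration 1:
  x1 = (11 - (-4)·-2.600 - (1)·2.300) / (-6) = 0.283
  x2 = (0 - (-2)·0.400 - (-2)·2.300) / (5) = 1.080
  x3 = (-11 - (2)·0.400 - (1)·-2.600) / (6) = -1.533
Iteration 2:
  x1 = (11 - (-4)·1.080 - (1)·-1.533) / (-6) = -2.809
  x2 = (0 - (-2)·0.283 - (-2)·-1.533) / (5) = -0.500
  x3 = (-11 - (2)·0.283 - (1)·1.080) / (6) = -2.108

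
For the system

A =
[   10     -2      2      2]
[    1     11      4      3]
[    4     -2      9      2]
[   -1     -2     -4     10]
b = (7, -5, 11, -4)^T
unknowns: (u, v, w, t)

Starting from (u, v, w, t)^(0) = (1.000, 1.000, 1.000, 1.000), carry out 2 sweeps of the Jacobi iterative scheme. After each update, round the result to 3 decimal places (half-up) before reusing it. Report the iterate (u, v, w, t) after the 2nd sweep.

(0.248, -0.865, 0.671, -0.275)

Iteration 1:
  u = (7 - (-2)·1.000 - (2)·1.000 - (2)·1.000) / (10) = 0.500
  v = (-5 - (1)·1.000 - (4)·1.000 - (3)·1.000) / (11) = -1.182
  w = (11 - (4)·1.000 - (-2)·1.000 - (2)·1.000) / (9) = 0.778
  t = (-4 - (-1)·1.000 - (-2)·1.000 - (-4)·1.000) / (10) = 0.300
Iteration 2:
  u = (7 - (-2)·-1.182 - (2)·0.778 - (2)·0.300) / (10) = 0.248
  v = (-5 - (1)·0.500 - (4)·0.778 - (3)·0.300) / (11) = -0.865
  w = (11 - (4)·0.500 - (-2)·-1.182 - (2)·0.300) / (9) = 0.671
  t = (-4 - (-1)·0.500 - (-2)·-1.182 - (-4)·0.778) / (10) = -0.275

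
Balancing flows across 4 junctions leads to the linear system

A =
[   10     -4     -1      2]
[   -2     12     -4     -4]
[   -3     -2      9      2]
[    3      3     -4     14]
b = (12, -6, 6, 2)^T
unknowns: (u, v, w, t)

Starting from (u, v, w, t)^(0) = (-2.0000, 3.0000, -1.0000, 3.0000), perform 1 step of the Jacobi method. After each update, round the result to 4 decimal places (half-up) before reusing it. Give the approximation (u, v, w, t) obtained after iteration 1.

(1.7000, -0.1667, 0.0000, -0.3571)

Iteration 1:
  u = (12 - (-4)·3.0000 - (-1)·-1.0000 - (2)·3.0000) / (10) = 1.7000
  v = (-6 - (-2)·-2.0000 - (-4)·-1.0000 - (-4)·3.0000) / (12) = -0.1667
  w = (6 - (-3)·-2.0000 - (-2)·3.0000 - (2)·3.0000) / (9) = 0.0000
  t = (2 - (3)·-2.0000 - (3)·3.0000 - (-4)·-1.0000) / (14) = -0.3571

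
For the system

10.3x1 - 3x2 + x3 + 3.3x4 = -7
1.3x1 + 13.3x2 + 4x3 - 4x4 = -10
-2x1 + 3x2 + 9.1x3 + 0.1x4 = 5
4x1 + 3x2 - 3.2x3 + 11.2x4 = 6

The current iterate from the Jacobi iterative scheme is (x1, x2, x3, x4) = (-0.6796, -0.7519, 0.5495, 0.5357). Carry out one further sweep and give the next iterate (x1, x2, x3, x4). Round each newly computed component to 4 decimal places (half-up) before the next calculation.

One sweep:
  x1 = (-7 - (-3)·-0.7519 - (1)·0.5495 - (3.3)·0.5357) / (10.3) = -1.1236
  x2 = (-10 - (1.3)·-0.6796 - (4)·0.5495 - (-4)·0.5357) / (13.3) = -0.6896
  x3 = (5 - (-2)·-0.6796 - (3)·-0.7519 - (0.1)·0.5357) / (9.1) = 0.6421
  x4 = (6 - (4)·-0.6796 - (3)·-0.7519 - (-3.2)·0.5495) / (11.2) = 1.1368

(-1.1236, -0.6896, 0.6421, 1.1368)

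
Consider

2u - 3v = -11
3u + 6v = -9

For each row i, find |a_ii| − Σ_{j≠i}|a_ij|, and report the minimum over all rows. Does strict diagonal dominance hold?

row 1: |2| − (3) = -1
row 2: |6| − (3) = 3
minimum over rows = -1 → not strictly diagonally dominant

-1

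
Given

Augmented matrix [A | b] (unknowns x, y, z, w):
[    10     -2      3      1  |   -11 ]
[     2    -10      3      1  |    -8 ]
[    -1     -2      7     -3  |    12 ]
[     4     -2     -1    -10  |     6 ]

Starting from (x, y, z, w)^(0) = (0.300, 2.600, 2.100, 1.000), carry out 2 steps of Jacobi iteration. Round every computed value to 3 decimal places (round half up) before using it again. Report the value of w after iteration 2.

-1.735

Iteration 1:
  x = (-11 - (-2)·2.600 - (3)·2.100 - (1)·1.000) / (10) = -1.310
  y = (-8 - (2)·0.300 - (3)·2.100 - (1)·1.000) / (-10) = 1.590
  z = (12 - (-1)·0.300 - (-2)·2.600 - (-3)·1.000) / (7) = 2.929
  w = (6 - (4)·0.300 - (-2)·2.600 - (-1)·2.100) / (-10) = -1.210
Iteration 2:
  x = (-11 - (-2)·1.590 - (3)·2.929 - (1)·-1.210) / (10) = -1.540
  y = (-8 - (2)·-1.310 - (3)·2.929 - (1)·-1.210) / (-10) = 1.296
  z = (12 - (-1)·-1.310 - (-2)·1.590 - (-3)·-1.210) / (7) = 1.463
  w = (6 - (4)·-1.310 - (-2)·1.590 - (-1)·2.929) / (-10) = -1.735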